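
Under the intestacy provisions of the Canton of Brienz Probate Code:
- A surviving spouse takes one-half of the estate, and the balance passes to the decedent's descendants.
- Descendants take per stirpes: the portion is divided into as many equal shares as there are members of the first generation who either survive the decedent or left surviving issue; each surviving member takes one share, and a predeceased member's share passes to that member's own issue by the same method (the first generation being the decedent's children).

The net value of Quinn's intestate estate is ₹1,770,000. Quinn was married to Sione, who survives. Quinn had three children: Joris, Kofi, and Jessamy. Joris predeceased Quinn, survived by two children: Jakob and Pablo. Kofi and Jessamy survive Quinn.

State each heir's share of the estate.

Sione: ₹885,000; Jakob: ₹147,500; Pablo: ₹147,500; Kofi: ₹295,000; Jessamy: ₹295,000

Sione takes one-half of ₹1,770,000 = ₹885,000. The remaining ₹885,000 passes to the descendants.
The descendants' portion (₹885,000) is divided into 3 shares of ₹295,000: Kofi and Jessamy each take ₹295,000; Joris's ₹295,000 share passes to Joris's issue.
Joris's share (₹295,000) is divided into 2 shares of ₹147,500: Jakob and Pablo each take ₹147,500.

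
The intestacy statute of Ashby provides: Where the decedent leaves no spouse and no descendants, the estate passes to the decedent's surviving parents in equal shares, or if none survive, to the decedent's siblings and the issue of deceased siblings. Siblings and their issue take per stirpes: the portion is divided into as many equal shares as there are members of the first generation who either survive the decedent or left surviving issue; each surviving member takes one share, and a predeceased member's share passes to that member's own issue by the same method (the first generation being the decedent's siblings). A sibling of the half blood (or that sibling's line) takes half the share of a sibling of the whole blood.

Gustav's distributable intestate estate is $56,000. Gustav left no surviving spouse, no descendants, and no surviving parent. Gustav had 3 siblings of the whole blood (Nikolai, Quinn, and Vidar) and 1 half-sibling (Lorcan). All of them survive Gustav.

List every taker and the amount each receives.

Nikolai: $16,000; Quinn: $16,000; Lorcan: $8,000; Vidar: $16,000

The entire $56,000 passes to the siblings and their issue.
Counting each half-blood sibling's line as half a unit, there are 7/2 units in $56,000, so one unit is $16,000. Whole-blood lines (Nikolai, Quinn, and Vidar) take $16,000 each; half-blood lines (Lorcan) take $8,000 each.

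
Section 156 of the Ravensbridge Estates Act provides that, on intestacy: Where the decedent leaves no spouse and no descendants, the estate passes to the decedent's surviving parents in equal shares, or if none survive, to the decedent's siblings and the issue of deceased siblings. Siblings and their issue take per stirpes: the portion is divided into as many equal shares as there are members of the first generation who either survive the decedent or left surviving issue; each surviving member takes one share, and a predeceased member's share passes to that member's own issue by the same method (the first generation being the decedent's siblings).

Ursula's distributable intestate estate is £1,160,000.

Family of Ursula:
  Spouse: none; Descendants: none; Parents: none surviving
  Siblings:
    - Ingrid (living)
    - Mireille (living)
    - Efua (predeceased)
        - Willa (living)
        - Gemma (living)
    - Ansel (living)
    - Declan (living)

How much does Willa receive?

The entire £1,160,000 passes to the siblings and their issue.
That amount (£1,160,000) is divided into 5 shares of £232,000: Ingrid, Mireille, Ansel, and Declan each take £232,000; Efua's £232,000 share passes to Efua's issue.
Efua's share (£232,000) is divided into 2 shares of £116,000: Willa and Gemma each take £116,000.

Willa receives £116,000.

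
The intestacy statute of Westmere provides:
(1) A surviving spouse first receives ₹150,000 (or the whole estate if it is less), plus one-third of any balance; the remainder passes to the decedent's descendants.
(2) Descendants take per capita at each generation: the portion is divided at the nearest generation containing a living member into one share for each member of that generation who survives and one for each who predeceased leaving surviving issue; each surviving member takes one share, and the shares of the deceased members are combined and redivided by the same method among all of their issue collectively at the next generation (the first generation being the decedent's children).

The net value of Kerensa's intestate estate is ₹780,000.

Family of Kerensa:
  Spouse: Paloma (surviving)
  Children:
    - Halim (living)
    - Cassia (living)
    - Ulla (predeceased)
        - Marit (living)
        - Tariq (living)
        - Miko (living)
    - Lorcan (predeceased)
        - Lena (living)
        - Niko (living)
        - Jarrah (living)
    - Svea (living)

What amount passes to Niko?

Niko receives ₹28,000.

Paloma first takes ₹150,000, leaving a balance of ₹630,000. Paloma then takes one-third of the balance (₹210,000), for a total of ₹360,000. The remaining ₹420,000 passes to the descendants.
The descendants' portion (₹420,000) is divided at the children's generation into 5 shares of ₹84,000. Halim, Cassia, and Svea each take ₹84,000. The 2 shares of the deceased (Ulla and Lorcan) are combined into a pool of ₹168,000.
That pool (₹168,000) is divided at the grandchildren's generation equally among Marit, Tariq, Miko, Lena, Niko, and Jarrah: ₹28,000 each.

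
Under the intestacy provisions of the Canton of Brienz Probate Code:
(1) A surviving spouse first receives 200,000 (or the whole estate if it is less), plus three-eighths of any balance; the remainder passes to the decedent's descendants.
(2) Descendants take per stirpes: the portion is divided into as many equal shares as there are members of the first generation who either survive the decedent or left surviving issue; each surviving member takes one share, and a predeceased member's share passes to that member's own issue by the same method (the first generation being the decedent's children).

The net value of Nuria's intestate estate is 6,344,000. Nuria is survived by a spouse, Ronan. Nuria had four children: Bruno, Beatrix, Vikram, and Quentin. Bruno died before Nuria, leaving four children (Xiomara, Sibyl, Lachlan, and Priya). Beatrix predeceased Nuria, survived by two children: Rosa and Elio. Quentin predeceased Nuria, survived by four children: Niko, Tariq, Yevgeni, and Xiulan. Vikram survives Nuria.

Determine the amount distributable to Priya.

Priya receives 240,000.

Ronan first takes 200,000, leaving a balance of 6,144,000. Ronan then takes three-eighths of the balance (2,304,000), for a total of 2,504,000. The remaining 3,840,000 passes to the descendants.
The descendants' portion (3,840,000) is divided into 4 shares of 960,000: Vikram takes 960,000; Bruno's 960,000 share passes to Bruno's issue; Beatrix's 960,000 share passes to Beatrix's issue; Quentin's 960,000 share passes to Quentin's issue.
Bruno's share (960,000) is divided into 4 shares of 240,000: Xiomara, Sibyl, Lachlan, and Priya each take 240,000.
Beatrix's share (960,000) is divided into 2 shares of 480,000: Rosa and Elio each take 480,000.
Quentin's share (960,000) is divided into 4 shares of 240,000: Niko, Tariq, Yevgeni, and Xiulan each take 240,000.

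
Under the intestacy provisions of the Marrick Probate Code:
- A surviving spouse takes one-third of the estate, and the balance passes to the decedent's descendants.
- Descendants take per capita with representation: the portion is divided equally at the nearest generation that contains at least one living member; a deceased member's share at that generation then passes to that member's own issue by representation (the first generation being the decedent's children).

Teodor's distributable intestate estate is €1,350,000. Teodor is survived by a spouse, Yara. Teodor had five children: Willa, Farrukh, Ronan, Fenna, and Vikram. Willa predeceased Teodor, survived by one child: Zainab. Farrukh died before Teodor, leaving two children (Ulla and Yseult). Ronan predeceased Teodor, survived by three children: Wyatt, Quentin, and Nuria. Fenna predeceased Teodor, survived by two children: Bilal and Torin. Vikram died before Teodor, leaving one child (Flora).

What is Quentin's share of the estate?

Yara takes one-third of €1,350,000 = €450,000. The remaining €900,000 passes to the descendants.
No child survives, so the initial division is made at the grandchildren's generation.
The descendants' portion (€900,000) is divided into 9 shares of €100,000: Zainab, Ulla, Yseult, Wyatt, Quentin, Nuria, Bilal, Torin, and Flora each take €100,000.

Quentin receives €100,000.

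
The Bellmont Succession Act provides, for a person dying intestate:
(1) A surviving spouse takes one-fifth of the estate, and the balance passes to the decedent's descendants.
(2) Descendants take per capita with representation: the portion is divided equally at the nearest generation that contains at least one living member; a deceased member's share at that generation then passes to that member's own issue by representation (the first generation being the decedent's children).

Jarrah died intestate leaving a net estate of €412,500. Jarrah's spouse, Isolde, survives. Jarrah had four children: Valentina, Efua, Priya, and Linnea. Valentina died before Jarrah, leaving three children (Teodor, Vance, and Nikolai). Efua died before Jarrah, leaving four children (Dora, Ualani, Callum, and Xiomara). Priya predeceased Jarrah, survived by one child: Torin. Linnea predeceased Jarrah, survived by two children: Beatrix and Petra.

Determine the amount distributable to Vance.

Vance receives €33,000.

Isolde takes one-fifth of €412,500 = €82,500. The remaining €330,000 passes to the descendants.
No child survives, so the initial division is made at the grandchildren's generation.
The descendants' portion (€330,000) is divided into 10 shares of €33,000: Teodor, Vance, Nikolai, Dora, Ualani, Callum, Xiomara, Torin, Beatrix, and Petra each take €33,000.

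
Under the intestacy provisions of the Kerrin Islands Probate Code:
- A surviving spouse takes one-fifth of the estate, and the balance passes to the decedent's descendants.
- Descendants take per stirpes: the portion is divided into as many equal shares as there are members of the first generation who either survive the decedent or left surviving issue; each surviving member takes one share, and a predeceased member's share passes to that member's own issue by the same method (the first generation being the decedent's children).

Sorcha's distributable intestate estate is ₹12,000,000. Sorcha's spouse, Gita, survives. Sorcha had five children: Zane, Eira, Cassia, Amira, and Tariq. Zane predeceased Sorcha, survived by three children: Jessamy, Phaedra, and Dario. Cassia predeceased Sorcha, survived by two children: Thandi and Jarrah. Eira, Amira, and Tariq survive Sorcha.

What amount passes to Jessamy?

Gita takes one-fifth of ₹12,000,000 = ₹2,400,000. The remaining ₹9,600,000 passes to the descendants.
The descendants' portion (₹9,600,000) is divided into 5 shares of ₹1,920,000: Eira, Amira, and Tariq each take ₹1,920,000; Zane's ₹1,920,000 share passes to Zane's issue; Cassia's ₹1,920,000 share passes to Cassia's issue.
Zane's share (₹1,920,000) is divided into 3 shares of ₹640,000: Jessamy, Phaedra, and Dario each take ₹640,000.
Cassia's share (₹1,920,000) is divided into 2 shares of ₹960,000: Thandi and Jarrah each take ₹960,000.

Jessamy receives ₹640,000.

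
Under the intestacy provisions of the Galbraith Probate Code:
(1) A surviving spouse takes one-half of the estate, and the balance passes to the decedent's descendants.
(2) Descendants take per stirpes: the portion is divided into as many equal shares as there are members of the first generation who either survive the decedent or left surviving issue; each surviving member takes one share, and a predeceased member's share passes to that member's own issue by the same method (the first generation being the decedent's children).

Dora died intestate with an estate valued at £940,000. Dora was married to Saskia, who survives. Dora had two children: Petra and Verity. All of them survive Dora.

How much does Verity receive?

Verity receives £235,000.

Saskia takes one-half of £940,000 = £470,000. The remaining £470,000 passes to the descendants.
The descendants' portion (£470,000) is divided into 2 shares of £235,000: Petra and Verity each take £235,000.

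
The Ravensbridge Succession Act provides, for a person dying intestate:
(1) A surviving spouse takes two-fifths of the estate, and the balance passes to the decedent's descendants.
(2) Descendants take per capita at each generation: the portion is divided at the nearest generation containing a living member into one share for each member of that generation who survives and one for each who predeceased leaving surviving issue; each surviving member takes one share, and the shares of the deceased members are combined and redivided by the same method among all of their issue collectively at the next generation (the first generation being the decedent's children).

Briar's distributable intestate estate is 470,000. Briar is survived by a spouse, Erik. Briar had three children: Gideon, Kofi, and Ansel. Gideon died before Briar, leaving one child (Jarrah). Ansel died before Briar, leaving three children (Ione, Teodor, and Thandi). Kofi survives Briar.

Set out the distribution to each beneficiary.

Erik: 188,000; Jarrah: 47,000; Kofi: 94,000; Ione: 47,000; Teodor: 47,000; Thandi: 47,000

Erik takes two-fifths of 470,000 = 188,000. The remaining 282,000 passes to the descendants.
The descendants' portion (282,000) is divided at the children's generation into 3 shares of 94,000. Kofi takes 94,000. The 2 shares of the deceased (Gideon and Ansel) are combined into a pool of 188,000.
That pool (188,000) is divided at the grandchildren's generation equally among Jarrah, Ione, Teodor, and Thandi: 47,000 each.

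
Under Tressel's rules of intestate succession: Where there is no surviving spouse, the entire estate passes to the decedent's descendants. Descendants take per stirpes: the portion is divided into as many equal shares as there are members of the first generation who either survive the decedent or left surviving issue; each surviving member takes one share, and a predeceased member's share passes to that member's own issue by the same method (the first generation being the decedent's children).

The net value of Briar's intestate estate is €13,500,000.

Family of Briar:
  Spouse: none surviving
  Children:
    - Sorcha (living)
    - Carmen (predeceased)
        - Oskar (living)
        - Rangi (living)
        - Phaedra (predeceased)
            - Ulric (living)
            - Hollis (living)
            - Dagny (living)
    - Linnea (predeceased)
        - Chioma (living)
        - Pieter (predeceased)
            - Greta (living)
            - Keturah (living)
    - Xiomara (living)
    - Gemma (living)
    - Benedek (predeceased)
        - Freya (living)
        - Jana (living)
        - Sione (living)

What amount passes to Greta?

The entire €13,500,000 passes to the descendants.
That amount (€13,500,000) is divided into 6 shares of €2,250,000: Sorcha, Xiomara, and Gemma each take €2,250,000; Carmen's €2,250,000 share passes to Carmen's issue; Linnea's €2,250,000 share passes to Linnea's issue; Benedek's €2,250,000 share passes to Benedek's issue.
Carmen's share (€2,250,000) is divided into 3 shares of €750,000: Oskar and Rangi each take €750,000; Phaedra's €750,000 share passes to Phaedra's issue.
Phaedra's share (€750,000) is divided into 3 shares of €250,000: Ulric, Hollis, and Dagny each take €250,000.
Linnea's share (€2,250,000) is divided into 2 shares of €1,125,000: Chioma takes €1,125,000; Pieter's €1,125,000 share passes to Pieter's issue.
Pieter's share (€1,125,000) is divided into 2 shares of €562,500: Greta and Keturah each take €562,500.
Benedek's share (€2,250,000) is divided into 3 shares of €750,000: Freya, Jana, and Sione each take €750,000.

Greta receives €562,500.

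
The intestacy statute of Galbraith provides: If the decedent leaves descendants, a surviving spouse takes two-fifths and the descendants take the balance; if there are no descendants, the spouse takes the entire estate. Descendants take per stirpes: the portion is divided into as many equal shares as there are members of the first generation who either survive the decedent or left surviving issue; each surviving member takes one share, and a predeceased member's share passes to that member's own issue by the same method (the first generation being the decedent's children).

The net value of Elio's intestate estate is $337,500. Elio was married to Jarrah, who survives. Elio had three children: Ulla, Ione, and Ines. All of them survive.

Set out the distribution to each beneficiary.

Jarrah takes two-fifths of $337,500 = $135,000. The remaining $202,500 passes to the descendants.
The descendants' portion ($202,500) is divided into 3 shares of $67,500: Ulla, Ione, and Ines each take $67,500.

Jarrah: $135,000; Ulla: $67,500; Ione: $67,500; Ines: $67,500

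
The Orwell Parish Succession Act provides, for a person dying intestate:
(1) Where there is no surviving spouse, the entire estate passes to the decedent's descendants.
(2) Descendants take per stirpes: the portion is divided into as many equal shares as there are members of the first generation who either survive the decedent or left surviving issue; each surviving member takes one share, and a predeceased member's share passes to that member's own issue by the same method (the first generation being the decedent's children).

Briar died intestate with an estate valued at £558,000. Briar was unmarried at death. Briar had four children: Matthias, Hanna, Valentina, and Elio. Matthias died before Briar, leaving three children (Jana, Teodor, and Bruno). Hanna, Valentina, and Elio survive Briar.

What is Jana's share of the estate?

Jana receives £46,500.

The entire £558,000 passes to the descendants.
That amount (£558,000) is divided into 4 shares of £139,500: Hanna, Valentina, and Elio each take £139,500; Matthias's £139,500 share passes to Matthias's issue.
Matthias's share (£139,500) is divided into 3 shares of £46,500: Jana, Teodor, and Bruno each take £46,500.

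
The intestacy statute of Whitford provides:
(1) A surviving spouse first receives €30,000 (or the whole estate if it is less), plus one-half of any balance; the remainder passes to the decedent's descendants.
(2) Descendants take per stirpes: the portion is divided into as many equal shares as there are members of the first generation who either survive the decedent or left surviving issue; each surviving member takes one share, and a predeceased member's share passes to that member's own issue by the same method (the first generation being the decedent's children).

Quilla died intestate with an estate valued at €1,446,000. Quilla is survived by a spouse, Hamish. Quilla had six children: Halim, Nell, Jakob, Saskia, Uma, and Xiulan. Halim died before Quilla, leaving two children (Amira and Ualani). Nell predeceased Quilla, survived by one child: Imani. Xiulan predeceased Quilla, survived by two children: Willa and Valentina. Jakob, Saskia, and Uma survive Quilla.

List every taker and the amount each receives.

Hamish: €738,000; Amira: €59,000; Ualani: €59,000; Imani: €118,000; Jakob: €118,000; Saskia: €118,000; Uma: €118,000; Willa: €59,000; Valentina: €59,000

Hamish first takes €30,000, leaving a balance of €1,416,000. Hamish then takes one-half of the balance (€708,000), for a total of €738,000. The remaining €708,000 passes to the descendants.
The descendants' portion (€708,000) is divided into 6 shares of €118,000: Jakob, Saskia, and Uma each take €118,000; Halim's €118,000 share passes to Halim's issue; Nell's €118,000 share passes to Nell's issue; Xiulan's €118,000 share passes to Xiulan's issue.
Halim's share (€118,000) is divided into 2 shares of €59,000: Amira and Ualani each take €59,000.
Nell's share (€118,000) passes entirely to Imani.
Xiulan's share (€118,000) is divided into 2 shares of €59,000: Willa and Valentina each take €59,000.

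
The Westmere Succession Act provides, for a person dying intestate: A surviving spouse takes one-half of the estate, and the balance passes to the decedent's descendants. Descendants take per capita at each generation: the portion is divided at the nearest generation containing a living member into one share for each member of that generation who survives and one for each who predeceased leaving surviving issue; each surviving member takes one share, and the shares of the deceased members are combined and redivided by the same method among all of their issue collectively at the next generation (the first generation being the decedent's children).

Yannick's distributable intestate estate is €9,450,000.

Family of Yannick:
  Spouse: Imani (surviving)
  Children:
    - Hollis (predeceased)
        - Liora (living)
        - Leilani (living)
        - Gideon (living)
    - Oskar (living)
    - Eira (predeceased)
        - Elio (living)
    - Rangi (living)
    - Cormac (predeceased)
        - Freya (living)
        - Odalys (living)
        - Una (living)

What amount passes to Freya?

Freya receives €405,000.

Imani takes one-half of €9,450,000 = €4,725,000. The remaining €4,725,000 passes to the descendants.
The descendants' portion (€4,725,000) is divided at the children's generation into 5 shares of €945,000. Oskar and Rangi each take €945,000. The 3 shares of the deceased (Hollis, Eira, and Cormac) are combined into a pool of €2,835,000.
That pool (€2,835,000) is divided at the grandchildren's generation equally among Liora, Leilani, Gideon, Elio, Freya, Odalys, and Una: €405,000 each.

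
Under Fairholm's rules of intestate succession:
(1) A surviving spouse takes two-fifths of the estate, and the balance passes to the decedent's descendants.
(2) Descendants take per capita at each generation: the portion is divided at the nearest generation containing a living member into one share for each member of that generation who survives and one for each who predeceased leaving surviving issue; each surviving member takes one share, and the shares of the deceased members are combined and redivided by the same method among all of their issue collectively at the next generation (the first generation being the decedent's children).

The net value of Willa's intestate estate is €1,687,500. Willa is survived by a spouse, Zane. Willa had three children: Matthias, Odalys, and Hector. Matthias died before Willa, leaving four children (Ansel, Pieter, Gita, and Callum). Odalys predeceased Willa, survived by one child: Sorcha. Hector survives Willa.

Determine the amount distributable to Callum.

Callum receives €135,000.

Zane takes two-fifths of €1,687,500 = €675,000. The remaining €1,012,500 passes to the descendants.
The descendants' portion (€1,012,500) is divided at the children's generation into 3 shares of €337,500. Hector takes €337,500. The 2 shares of the deceased (Matthias and Odalys) are combined into a pool of €675,000.
That pool (€675,000) is divided at the grandchildren's generation equally among Ansel, Pieter, Gita, Callum, and Sorcha: €135,000 each.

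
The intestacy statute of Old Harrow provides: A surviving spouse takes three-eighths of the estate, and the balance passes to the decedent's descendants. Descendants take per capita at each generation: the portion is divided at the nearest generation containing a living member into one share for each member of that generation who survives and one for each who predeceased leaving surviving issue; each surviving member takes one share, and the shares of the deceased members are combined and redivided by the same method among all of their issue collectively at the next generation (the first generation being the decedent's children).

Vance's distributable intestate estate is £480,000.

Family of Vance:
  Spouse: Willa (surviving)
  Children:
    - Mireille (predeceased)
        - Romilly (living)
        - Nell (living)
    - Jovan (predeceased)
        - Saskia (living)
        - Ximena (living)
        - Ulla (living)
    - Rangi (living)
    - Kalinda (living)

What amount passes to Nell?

Willa takes three-eighths of £480,000 = £180,000. The remaining £300,000 passes to the descendants.
The descendants' portion (£300,000) is divided at the children's generation into 4 shares of £75,000. Rangi and Kalinda each take £75,000. The 2 shares of the deceased (Mireille and Jovan) are combined into a pool of £150,000.
That pool (£150,000) is divided at the grandchildren's generation equally among Romilly, Nell, Saskia, Ximena, and Ulla: £30,000 each.

Nell receives £30,000.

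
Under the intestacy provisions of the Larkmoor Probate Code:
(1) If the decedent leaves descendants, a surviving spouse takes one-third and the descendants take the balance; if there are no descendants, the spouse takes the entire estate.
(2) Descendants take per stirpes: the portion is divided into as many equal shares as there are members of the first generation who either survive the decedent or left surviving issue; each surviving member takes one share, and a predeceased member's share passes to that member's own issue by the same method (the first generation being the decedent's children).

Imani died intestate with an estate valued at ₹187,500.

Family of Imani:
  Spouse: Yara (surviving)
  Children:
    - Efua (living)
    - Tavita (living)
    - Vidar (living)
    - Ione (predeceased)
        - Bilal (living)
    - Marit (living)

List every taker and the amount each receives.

Yara: ₹62,500; Efua: ₹25,000; Tavita: ₹25,000; Vidar: ₹25,000; Bilal: ₹25,000; Marit: ₹25,000

Yara takes one-third of ₹187,500 = ₹62,500. The remaining ₹125,000 passes to the descendants.
The descendants' portion (₹125,000) is divided into 5 shares of ₹25,000: Efua, Tavita, Vidar, and Marit each take ₹25,000; Ione's ₹25,000 share passes to Ione's issue.
Ione's share (₹25,000) passes entirely to Bilal.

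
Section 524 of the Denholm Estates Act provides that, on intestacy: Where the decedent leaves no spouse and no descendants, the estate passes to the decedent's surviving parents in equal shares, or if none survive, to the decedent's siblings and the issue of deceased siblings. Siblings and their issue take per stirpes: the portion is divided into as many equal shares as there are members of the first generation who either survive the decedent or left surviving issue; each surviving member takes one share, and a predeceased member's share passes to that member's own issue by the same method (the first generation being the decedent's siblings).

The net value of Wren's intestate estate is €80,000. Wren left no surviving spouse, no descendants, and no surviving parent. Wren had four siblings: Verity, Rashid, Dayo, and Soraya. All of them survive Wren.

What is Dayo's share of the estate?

The entire €80,000 passes to the siblings and their issue.
That amount (€80,000) is divided into 4 shares of €20,000: Verity, Rashid, Dayo, and Soraya each take €20,000.

Dayo receives €20,000.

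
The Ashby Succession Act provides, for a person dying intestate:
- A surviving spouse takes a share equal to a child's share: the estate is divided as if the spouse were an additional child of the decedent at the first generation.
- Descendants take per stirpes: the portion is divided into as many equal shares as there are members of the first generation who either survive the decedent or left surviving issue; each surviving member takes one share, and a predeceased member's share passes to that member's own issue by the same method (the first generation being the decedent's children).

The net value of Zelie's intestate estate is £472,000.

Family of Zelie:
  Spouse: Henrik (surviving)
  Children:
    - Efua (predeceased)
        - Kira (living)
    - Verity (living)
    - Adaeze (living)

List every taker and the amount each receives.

Henrik: £118,000; Kira: £118,000; Verity: £118,000; Adaeze: £118,000

The spouse counts as an additional share at the children's level, so there are 4 primary shares of £118,000. Henrik takes one such share (£118,000).
The children's combined portion (£354,000) is divided into 3 shares of £118,000: Verity and Adaeze each take £118,000; Efua's £118,000 share passes to Efua's issue.
Efua's share (£118,000) passes entirely to Kira.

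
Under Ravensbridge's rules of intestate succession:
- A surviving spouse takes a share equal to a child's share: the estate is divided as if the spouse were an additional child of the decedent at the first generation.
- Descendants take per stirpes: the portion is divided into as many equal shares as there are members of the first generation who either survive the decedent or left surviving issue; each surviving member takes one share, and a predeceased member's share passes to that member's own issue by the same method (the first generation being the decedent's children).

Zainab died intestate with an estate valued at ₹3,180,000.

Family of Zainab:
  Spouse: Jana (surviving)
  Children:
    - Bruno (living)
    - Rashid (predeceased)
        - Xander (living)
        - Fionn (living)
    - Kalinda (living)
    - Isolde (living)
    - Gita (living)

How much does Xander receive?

Xander receives ₹265,000.

The spouse counts as an additional share at the children's level, so there are 6 primary shares of ₹530,000. Jana takes one such share (₹530,000).
The children's combined portion (₹2,650,000) is divided into 5 shares of ₹530,000: Bruno, Kalinda, Isolde, and Gita each take ₹530,000; Rashid's ₹530,000 share passes to Rashid's issue.
Rashid's share (₹530,000) is divided into 2 shares of ₹265,000: Xander and Fionn each take ₹265,000.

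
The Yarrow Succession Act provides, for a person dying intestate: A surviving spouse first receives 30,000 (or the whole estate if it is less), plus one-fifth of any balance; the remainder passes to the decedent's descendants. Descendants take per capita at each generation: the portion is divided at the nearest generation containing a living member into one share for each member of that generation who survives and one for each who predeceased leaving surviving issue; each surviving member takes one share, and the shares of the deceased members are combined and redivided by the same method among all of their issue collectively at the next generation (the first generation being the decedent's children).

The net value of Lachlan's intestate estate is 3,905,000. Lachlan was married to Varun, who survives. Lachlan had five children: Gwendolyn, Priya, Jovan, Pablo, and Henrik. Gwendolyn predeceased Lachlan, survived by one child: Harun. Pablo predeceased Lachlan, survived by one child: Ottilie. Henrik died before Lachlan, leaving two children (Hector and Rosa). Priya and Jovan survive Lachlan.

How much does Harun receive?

Varun first takes 30,000, leaving a balance of 3,875,000. Varun then takes one-fifth of the balance (775,000), for a total of 805,000. The remaining 3,100,000 passes to the descendants.
The descendants' portion (3,100,000) is divided at the children's generation into 5 shares of 620,000. Priya and Jovan each take 620,000. The 3 shares of the deceased (Gwendolyn, Pablo, and Henrik) are combined into a pool of 1,860,000.
That pool (1,860,000) is divided at the grandchildren's generation equally among Harun, Ottilie, Hector, and Rosa: 465,000 each.

Harun receives 465,000.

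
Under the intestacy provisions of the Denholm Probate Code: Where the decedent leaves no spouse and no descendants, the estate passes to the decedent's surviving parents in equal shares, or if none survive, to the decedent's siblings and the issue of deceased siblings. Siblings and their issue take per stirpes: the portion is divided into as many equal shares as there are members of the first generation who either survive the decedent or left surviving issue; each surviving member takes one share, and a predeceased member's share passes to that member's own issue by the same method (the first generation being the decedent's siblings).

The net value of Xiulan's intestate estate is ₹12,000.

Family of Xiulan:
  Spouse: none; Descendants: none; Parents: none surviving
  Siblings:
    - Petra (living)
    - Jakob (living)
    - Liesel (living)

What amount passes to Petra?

The entire ₹12,000 passes to the siblings and their issue.
That amount (₹12,000) is divided into 3 shares of ₹4,000: Petra, Jakob, and Liesel each take ₹4,000.

Petra receives ₹4,000.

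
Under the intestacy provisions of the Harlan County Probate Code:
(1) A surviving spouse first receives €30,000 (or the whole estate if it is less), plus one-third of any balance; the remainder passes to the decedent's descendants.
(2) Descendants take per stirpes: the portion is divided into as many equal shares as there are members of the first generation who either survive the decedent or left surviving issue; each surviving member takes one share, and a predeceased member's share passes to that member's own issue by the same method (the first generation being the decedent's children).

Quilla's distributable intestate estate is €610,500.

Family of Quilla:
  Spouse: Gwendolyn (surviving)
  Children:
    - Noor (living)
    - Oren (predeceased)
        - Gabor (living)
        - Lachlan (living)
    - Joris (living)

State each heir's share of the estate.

Gwendolyn first takes €30,000, leaving a balance of €580,500. Gwendolyn then takes one-third of the balance (€193,500), for a total of €223,500. The remaining €387,000 passes to the descendants.
The descendants' portion (€387,000) is divided into 3 shares of €129,000: Noor and Joris each take €129,000; Oren's €129,000 share passes to Oren's issue.
Oren's share (€129,000) is divided into 2 shares of €64,500: Gabor and Lachlan each take €64,500.

Gwendolyn: €223,500; Noor: €129,000; Gabor: €64,500; Lachlan: €64,500; Joris: €129,000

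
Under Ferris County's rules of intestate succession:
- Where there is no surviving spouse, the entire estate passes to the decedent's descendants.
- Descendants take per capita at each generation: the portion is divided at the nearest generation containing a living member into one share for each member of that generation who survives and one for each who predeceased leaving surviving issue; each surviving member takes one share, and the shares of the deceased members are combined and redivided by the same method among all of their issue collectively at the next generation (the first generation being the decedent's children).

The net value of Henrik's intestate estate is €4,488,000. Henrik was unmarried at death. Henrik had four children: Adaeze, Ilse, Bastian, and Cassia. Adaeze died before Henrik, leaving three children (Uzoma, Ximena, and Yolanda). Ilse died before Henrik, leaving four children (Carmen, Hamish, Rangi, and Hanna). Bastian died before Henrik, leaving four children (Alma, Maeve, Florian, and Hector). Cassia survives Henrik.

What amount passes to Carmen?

The entire €4,488,000 passes to the descendants.
That amount (€4,488,000) is divided at the children's generation into 4 shares of €1,122,000. Cassia takes €1,122,000. The 3 shares of the deceased (Adaeze, Ilse, and Bastian) are combined into a pool of €3,366,000.
That pool (€3,366,000) is divided at the grandchildren's generation equally among Uzoma, Ximena, Yolanda, Carmen, Hamish, Rangi, Hanna, Alma, Maeve, Florian, and Hector: €306,000 each.

Carmen receives €306,000.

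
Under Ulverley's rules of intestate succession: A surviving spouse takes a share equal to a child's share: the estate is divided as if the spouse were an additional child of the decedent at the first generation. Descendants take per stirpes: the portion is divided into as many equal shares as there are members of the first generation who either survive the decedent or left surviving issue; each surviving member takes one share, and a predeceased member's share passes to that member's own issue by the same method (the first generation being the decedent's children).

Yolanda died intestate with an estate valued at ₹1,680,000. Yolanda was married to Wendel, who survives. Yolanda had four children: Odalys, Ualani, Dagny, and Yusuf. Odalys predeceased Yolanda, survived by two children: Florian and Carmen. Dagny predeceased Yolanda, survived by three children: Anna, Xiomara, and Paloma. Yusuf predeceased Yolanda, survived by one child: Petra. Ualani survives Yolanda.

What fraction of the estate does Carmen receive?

The spouse counts as an additional share at the children's level, so there are 5 primary shares of ₹336,000. Wendel takes one such share (₹336,000).
The children's combined portion (₹1,344,000) is divided into 4 shares of ₹336,000: Ualani takes ₹336,000; Odalys's ₹336,000 share passes to Odalys's issue; Dagny's ₹336,000 share passes to Dagny's issue; Yusuf's ₹336,000 share passes to Yusuf's issue.
Odalys's share (₹336,000) is divided into 2 shares of ₹168,000: Florian and Carmen each take ₹168,000.
Dagny's share (₹336,000) is divided into 3 shares of ₹112,000: Anna, Xiomara, and Paloma each take ₹112,000.
Yusuf's share (₹336,000) passes entirely to Petra.

Carmen receives 1/10 of the estate.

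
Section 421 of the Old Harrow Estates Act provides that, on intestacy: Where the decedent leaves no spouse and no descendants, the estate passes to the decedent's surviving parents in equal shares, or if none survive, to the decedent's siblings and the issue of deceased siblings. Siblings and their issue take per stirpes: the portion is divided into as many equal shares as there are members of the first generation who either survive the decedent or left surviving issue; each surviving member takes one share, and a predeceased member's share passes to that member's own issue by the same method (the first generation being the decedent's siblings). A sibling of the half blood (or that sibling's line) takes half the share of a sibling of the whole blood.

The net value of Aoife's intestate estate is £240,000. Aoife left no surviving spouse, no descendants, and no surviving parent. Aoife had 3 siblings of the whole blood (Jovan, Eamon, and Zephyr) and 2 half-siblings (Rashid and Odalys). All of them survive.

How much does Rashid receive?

Rashid receives £30,000.

The entire £240,000 passes to the siblings and their issue.
Counting each half-blood sibling's line as half a unit, there are 4 units in £240,000, so one unit is £60,000. Whole-blood lines (Jovan, Eamon, and Zephyr) take £60,000 each; half-blood lines (Rashid and Odalys) take £30,000 each.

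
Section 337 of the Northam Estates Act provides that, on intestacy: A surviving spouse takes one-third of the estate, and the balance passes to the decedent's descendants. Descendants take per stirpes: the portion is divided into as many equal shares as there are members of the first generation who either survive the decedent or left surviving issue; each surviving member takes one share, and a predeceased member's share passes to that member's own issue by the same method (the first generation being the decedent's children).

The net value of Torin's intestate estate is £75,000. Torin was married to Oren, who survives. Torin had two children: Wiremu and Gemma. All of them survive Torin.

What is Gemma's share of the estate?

Oren takes one-third of £75,000 = £25,000. The remaining £50,000 passes to the descendants.
The descendants' portion (£50,000) is divided into 2 shares of £25,000: Wiremu and Gemma each take £25,000.

Gemma receives £25,000.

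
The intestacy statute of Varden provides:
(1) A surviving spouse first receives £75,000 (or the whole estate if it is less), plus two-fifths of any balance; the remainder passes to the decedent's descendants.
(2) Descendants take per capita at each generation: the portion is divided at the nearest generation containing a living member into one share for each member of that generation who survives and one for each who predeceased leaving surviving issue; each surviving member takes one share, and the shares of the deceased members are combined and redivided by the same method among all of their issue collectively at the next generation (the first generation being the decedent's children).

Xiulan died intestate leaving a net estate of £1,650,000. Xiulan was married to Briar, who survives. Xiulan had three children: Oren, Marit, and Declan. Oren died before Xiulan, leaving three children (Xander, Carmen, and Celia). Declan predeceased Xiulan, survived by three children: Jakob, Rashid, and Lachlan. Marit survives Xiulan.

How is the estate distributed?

Briar first takes £75,000, leaving a balance of £1,575,000. Briar then takes two-fifths of the balance (£630,000), for a total of £705,000. The remaining £945,000 passes to the descendants.
The descendants' portion (£945,000) is divided at the children's generation into 3 shares of £315,000. Marit takes £315,000. The 2 shares of the deceased (Oren and Declan) are combined into a pool of £630,000.
That pool (£630,000) is divided at the grandchildren's generation equally among Xander, Carmen, Celia, Jakob, Rashid, and Lachlan: £105,000 each.

Briar: £705,000; Xander: £105,000; Carmen: £105,000; Celia: £105,000; Marit: £315,000; Jakob: £105,000; Rashid: £105,000; Lachlan: £105,000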